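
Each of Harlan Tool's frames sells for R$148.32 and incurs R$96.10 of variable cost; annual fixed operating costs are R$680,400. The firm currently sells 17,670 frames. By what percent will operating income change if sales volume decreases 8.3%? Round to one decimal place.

-31.6%

Contribution at this volume is 17,670 × R$52.22 = R$922,727.40.
Subtracting fixed costs: EBIT = R$922,727.40 − R$680,400 = R$242,327.40.
So DOL = total CM / EBIT = R$922,727.40 / R$242,327.40 = 3.8078.
Operating income changes by 3.8078 × -8.3% = -31.6%.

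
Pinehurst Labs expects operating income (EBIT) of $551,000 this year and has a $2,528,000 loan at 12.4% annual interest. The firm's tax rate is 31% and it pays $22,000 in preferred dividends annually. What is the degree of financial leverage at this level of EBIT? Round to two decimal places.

Interest = $313,472.00.
Preferred dividends grossed up pre-tax: $22,000 / (1 − 0.31) = $31,884.06.
DFL = EBIT ÷ [EBIT − I − D_p/(1−t)] = $551,000 ÷ [$551,000 − $313,472.00 − $31,884.06] = $551,000 ÷ $205,643.94 = 2.6794.

2.68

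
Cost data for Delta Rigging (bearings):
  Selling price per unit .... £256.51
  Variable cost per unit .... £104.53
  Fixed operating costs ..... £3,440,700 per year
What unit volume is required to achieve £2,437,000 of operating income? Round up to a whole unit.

Unit CM = price − variable cost = £256.51 − £104.53 = £151.98.
Units = (FC + target) / CM = (£3,440,700 + £2,437,000) / £151.98 = 38,674.17, so 38,675 bearings.

38,675 bearings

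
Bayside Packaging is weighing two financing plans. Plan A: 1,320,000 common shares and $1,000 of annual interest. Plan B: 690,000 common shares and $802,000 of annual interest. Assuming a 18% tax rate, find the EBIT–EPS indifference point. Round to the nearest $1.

Set EPS_A = EPS_B: (EBIT − $1,000)(1 − 0.18) ÷ 1,320,000 = (EBIT − $802,000)(1 − 0.18) ÷ 690,000.
The (1 − t) factor cancels: (EBIT − 1,000) × 690,000 = (EBIT − 802,000) × 1,320,000.
Solving, EBIT = (802,000·1,320,000 − 1,000·690,000) / (1,320,000 − 690,000) = 1,057,950,000,000 / 630,000 = 1,679,285.71.

$1,679,286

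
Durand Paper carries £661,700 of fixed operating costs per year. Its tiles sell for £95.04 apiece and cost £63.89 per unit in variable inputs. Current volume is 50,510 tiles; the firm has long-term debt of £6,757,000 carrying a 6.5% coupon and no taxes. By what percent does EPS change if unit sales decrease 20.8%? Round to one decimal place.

At 50,510 units, contribution = 50,510 × £31.15 = £1,573,386.50.
EBIT = £1,573,386.50 − £661,700 = £911,686.50.
After interest of £439,205.00, pre-tax earnings = £472,481.50.
Degree of combined leverage = contribution ÷ (EBIT − I) = £1,573,386.50 ÷ £472,481.50 = 3.3300.
%ΔEPS = DCL × %ΔSales = 3.3300 × -20.8% = -69.3%.

-69.3%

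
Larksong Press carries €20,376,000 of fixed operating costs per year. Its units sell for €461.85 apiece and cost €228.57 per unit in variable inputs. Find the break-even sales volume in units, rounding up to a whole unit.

87,346 units

Unit CM = price − variable cost = €461.85 − €228.57 = €233.28.
Break-even Q = €20,376,000 / €233.28 = 87,345.68 → 87,346 units.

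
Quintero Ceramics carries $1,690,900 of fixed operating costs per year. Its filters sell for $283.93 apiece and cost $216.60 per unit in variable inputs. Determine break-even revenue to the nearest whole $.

$7,130,510

CM per unit = $283.93 − $216.60 = $67.33; CM ratio = $67.33 / $283.93 = 0.2371.
Break-even sales = FC ÷ CM ratio = $1,690,900 × $283.93 / $67.33 = $7,130,510.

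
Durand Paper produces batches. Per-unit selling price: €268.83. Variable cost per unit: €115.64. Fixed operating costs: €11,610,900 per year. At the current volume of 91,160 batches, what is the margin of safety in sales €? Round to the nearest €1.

€4,130,812

Contribution margin per unit = €268.83 − €115.64 = €153.19. Break-even units = €11,610,900 ÷ €153.19 = 75,794.11; break-even revenue = 75,794.11 × €268.83 = €20,375,731.10.
Actual sales revenue = 91,160 × €268.83 = €24,506,542.80.
Margin of safety = €24,506,542.80 − €20,375,731.10 = €4,130,812.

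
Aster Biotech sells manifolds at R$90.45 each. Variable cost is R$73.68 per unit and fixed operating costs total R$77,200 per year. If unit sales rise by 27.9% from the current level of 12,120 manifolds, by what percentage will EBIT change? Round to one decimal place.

+45.0%

Total contribution margin = 12,120 × R$16.77 = R$203,252.40.
Subtracting fixed costs: EBIT = R$203,252.40 − R$77,200 = R$126,052.40.
DOL = contribution ÷ EBIT = R$203,252.40 ÷ R$126,052.40 = 1.6124.
So EBIT moves 1.6124 × (+27.9%) = +45.0%.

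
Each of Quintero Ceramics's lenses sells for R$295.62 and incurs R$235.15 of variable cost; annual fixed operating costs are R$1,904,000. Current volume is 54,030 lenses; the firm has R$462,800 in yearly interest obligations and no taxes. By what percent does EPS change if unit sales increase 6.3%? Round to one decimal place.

+22.9%

At 54,030 units, contribution = 54,030 × R$60.47 = R$3,267,194.10.
EBIT = R$3,267,194.10 − R$1,904,000 = R$1,363,194.10.
After interest of R$462,800.00, pre-tax earnings = R$900,394.10.
Degree of combined leverage = contribution ÷ (EBIT − I) = R$3,267,194.10 ÷ R$900,394.10 = 3.6286.
EPS therefore changes by 3.6286 × (+6.3%) = +22.9%.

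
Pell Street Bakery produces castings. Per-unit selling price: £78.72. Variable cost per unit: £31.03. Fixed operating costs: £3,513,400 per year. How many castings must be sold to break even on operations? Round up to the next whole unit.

Unit CM = price − variable cost = £78.72 − £31.03 = £47.69.
Units to break even: £3,513,400 ÷ £47.69 = 73,671.63, rounded up to 73,672.

73,672 castings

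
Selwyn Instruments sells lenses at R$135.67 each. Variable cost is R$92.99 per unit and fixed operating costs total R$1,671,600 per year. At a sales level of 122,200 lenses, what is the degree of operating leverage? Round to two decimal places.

Contribution at this volume is 122,200 × R$42.68 = R$5,215,496.00.
Operating income = contribution − fixed costs = R$5,215,496.00 − R$1,671,600 = R$3,543,896.00.
Degree of operating leverage = R$5,215,496.00 / R$3,543,896.00 = 1.4717.

1.47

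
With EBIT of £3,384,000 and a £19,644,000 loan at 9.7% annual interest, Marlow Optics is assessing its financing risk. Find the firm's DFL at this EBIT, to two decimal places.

2.29

Interest = £1,905,468.00.
Degree of financial leverage = EBIT / (EBIT − interest) = £3,384,000 / £1,478,532.00 = 2.2888.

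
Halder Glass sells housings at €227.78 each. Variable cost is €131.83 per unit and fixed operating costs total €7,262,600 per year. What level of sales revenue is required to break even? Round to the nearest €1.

CM per unit = €227.78 − €131.83 = €95.95; CM ratio = €95.95 / €227.78 = 0.4212.
Break-even sales = FC ÷ CM ratio = €7,262,600 × €227.78 / €95.95 = €17,241,011.

€17,241,011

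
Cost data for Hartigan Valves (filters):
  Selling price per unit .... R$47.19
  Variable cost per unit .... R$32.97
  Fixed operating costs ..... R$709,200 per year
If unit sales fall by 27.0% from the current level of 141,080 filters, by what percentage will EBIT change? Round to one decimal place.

At 141,080 units, contribution = 141,080 × R$14.22 = R$2,006,157.60.
Subtracting fixed costs: EBIT = R$2,006,157.60 − R$709,200 = R$1,296,957.60.
Degree of operating leverage = R$2,006,157.60 / R$1,296,957.60 = 1.5468.
So EBIT moves 1.5468 × (-27.0%) = -41.8%.

-41.8%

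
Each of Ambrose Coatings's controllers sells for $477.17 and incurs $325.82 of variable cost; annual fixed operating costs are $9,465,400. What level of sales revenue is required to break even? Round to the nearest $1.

$29,842,120

Contribution margin per unit = $477.17 − $325.82 = $151.35, a CM ratio of $151.35 ÷ $477.17 = 0.3172.
Break-even sales = FC ÷ CM ratio = $9,465,400 × $477.17 / $151.35 = $29,842,120.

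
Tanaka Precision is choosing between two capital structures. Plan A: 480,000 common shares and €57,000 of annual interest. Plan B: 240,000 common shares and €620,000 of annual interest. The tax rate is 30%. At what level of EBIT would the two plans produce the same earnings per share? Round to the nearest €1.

Set EPS_A = EPS_B: (EBIT − €57,000)(1 − 0.30) ÷ 480,000 = (EBIT − €620,000)(1 − 0.30) ÷ 240,000.
Cancelling (1 − t) and cross-multiplying: 240,000·(EBIT − 57,000) = 480,000·(EBIT − 620,000).
Solving, EBIT = (620,000·480,000 − 57,000·240,000) / (480,000 − 240,000) = 283,920,000,000 / 240,000 = 1,183,000.00.

€1,183,000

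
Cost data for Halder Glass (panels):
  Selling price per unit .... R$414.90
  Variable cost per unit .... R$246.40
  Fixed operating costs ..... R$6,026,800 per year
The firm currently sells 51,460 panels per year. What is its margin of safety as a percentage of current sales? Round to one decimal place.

Unit CM = price − variable cost = R$414.90 − R$246.40 = R$168.50. Break-even units = R$6,026,800 ÷ R$168.50 = 35,767.36; break-even revenue = 35,767.36 × R$414.90 = R$14,839,877.27.
Current sales = 51,460 × R$414.90 = R$21,350,754.00.
Margin of safety = (R$21,350,754.00 − R$14,839,877.27) ÷ R$21,350,754.00 = 30.5%.

30.5%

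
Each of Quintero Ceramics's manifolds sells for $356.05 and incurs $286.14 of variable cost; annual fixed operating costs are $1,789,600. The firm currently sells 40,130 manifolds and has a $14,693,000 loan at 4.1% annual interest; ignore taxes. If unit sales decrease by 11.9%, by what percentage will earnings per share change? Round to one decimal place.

-80.7%

Total contribution margin = 40,130 × $69.91 = $2,805,488.30.
EBIT = $2,805,488.30 − $1,789,600 = $1,015,888.30.
After interest of $602,413.00, pre-tax earnings = $413,475.30.
DCL = total CM / (EBIT − I) = $2,805,488.30 / $413,475.30 = 6.7851.
EPS therefore changes by 6.7851 × (-11.9%) = -80.7%.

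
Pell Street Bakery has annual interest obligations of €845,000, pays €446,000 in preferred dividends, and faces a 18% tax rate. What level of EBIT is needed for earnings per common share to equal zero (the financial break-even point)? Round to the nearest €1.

Preferred dividends are paid after tax, so their pre-tax equivalent is €446,000 ÷ (1 − 0.18) = €543,902.44.
EPS = 0 when EBIT covers interest plus the pre-tax preferred burden: €845,000 + €543,902.44 = €1,388,902.44.

€1,388,902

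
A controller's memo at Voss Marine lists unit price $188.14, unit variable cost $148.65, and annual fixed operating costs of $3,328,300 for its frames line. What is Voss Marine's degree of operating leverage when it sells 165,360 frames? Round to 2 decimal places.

2.04

Total contribution margin = 165,360 × $39.49 = $6,530,066.40.
Subtracting fixed costs: EBIT = $6,530,066.40 − $3,328,300 = $3,201,766.40.
So DOL = total CM / EBIT = $6,530,066.40 / $3,201,766.40 = 2.0395.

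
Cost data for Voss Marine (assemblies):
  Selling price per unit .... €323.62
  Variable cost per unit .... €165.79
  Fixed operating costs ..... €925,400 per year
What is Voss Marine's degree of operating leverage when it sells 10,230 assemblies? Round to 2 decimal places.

Contribution at this volume is 10,230 × €157.83 = €1,614,600.90.
Subtracting fixed costs: EBIT = €1,614,600.90 − €925,400 = €689,200.90.
DOL = contribution ÷ EBIT = €1,614,600.90 ÷ €689,200.90 = 2.3427.

2.34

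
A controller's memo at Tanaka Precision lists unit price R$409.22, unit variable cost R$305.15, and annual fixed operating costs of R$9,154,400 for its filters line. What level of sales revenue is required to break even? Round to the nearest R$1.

Contribution margin per unit = R$409.22 − R$305.15 = R$104.07, a CM ratio of R$104.07 ÷ R$409.22 = 0.2543.
Break-even revenue = fixed costs × price ÷ CM = R$9,154,400 × R$409.22 ÷ R$104.07 = R$35,996,575.

R$35,996,575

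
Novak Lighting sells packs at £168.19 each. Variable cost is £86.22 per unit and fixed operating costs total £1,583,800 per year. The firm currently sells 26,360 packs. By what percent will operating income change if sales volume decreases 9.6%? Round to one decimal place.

-36.0%

Total contribution margin = 26,360 × £81.97 = £2,160,729.20.
Subtracting fixed costs: EBIT = £2,160,729.20 − £1,583,800 = £576,929.20.
So DOL = total CM / EBIT = £2,160,729.20 / £576,929.20 = 3.7452.
So EBIT moves 3.7452 × (-9.6%) = -36.0%.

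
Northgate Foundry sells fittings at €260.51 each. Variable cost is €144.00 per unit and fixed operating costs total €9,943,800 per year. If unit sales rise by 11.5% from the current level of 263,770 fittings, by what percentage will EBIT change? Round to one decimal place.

Contribution at this volume is 263,770 × €116.51 = €30,731,842.70.
Operating income = contribution − fixed costs = €30,731,842.70 − €9,943,800 = €20,788,042.70.
So DOL = total CM / EBIT = €30,731,842.70 / €20,788,042.70 = 1.4783.
%ΔEBIT = DOL × %ΔSales = 1.4783 × +11.5% = +17.0%.

+17.0%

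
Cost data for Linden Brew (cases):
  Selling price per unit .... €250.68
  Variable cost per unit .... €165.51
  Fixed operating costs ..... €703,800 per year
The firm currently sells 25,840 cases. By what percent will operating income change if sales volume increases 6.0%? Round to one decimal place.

+8.8%

Total contribution margin = 25,840 × €85.17 = €2,200,792.80.
Operating income = contribution − fixed costs = €2,200,792.80 − €703,800 = €1,496,992.80.
So DOL = total CM / EBIT = €2,200,792.80 / €1,496,992.80 = 1.4701.
So EBIT moves 1.4701 × (+6.0%) = +8.8%.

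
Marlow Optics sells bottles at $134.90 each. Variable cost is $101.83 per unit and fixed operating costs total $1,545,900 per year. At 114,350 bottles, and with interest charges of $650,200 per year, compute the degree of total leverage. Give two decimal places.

Contribution at this volume is 114,350 × $33.07 = $3,781,554.50.
Subtracting fixed costs: EBIT = $3,781,554.50 − $1,545,900 = $2,235,654.50. Interest = $650,200.00.
DOL = $3,781,554.50 ÷ $2,235,654.50 = 1.6915; DFL = $2,235,654.50 ÷ $1,585,454.50 = 1.4101.
DCL = DOL × DFL = 1.6915 × 1.4101 = 2.3852.

2.39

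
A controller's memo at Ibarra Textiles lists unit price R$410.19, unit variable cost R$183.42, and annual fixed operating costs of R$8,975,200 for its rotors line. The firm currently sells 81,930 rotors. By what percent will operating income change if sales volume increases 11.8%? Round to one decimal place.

+22.8%

Total contribution margin = 81,930 × R$226.77 = R$18,579,266.10.
Subtracting fixed costs: EBIT = R$18,579,266.10 − R$8,975,200 = R$9,604,066.10.
DOL = contribution ÷ EBIT = R$18,579,266.10 ÷ R$9,604,066.10 = 1.9345.
%ΔEBIT = DOL × %ΔSales = 1.9345 × +11.8% = +22.8%.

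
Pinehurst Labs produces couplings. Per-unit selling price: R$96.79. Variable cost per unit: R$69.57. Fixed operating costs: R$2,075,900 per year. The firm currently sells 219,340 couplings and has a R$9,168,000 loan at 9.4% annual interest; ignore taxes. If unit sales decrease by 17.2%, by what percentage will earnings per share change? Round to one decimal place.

At 219,340 units, contribution = 219,340 × R$27.22 = R$5,970,434.80.
EBIT = R$5,970,434.80 − R$2,075,900 = R$3,894,534.80.
Interest = R$861,792.00, so EBIT − I = R$3,032,742.80.
Degree of combined leverage = contribution ÷ (EBIT − I) = R$5,970,434.80 ÷ R$3,032,742.80 = 1.9687.
EPS therefore changes by 1.9687 × (-17.2%) = -33.9%.

-33.9%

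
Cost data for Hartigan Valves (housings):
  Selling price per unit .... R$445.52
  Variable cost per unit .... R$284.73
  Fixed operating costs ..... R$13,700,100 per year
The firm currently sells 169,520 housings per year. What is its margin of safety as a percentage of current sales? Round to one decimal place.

49.7%

Each unit contributes R$445.52 − R$284.73 = R$160.79. Break-even units = R$13,700,100 ÷ R$160.79 = 85,204.93; break-even revenue = 85,204.93 × R$445.52 = R$37,960,498.49.
Current sales = 169,520 × R$445.52 = R$75,524,550.40.
Margin of safety = (R$75,524,550.40 − R$37,960,498.49) ÷ R$75,524,550.40 = 49.7%.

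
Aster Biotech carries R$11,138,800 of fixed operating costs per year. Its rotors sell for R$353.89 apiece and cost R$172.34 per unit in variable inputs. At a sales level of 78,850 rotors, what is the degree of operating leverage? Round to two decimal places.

4.51

Contribution at this volume is 78,850 × R$181.55 = R$14,315,217.50.
Subtracting fixed costs: EBIT = R$14,315,217.50 − R$11,138,800 = R$3,176,417.50.
So DOL = total CM / EBIT = R$14,315,217.50 / R$3,176,417.50 = 4.5067.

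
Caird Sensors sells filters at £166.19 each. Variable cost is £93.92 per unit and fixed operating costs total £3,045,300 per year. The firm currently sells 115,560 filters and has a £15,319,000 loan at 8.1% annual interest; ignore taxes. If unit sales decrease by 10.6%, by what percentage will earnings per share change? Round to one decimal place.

Total contribution margin = 115,560 × £72.27 = £8,351,521.20.
Subtracting fixed costs: EBIT = £8,351,521.20 − £3,045,300 = £5,306,221.20.
Interest = £1,240,839.00, so EBIT − I = £4,065,382.20.
DCL = total CM / (EBIT − I) = £8,351,521.20 / £4,065,382.20 = 2.0543.
EPS therefore changes by 2.0543 × (-10.6%) = -21.8%.

-21.8%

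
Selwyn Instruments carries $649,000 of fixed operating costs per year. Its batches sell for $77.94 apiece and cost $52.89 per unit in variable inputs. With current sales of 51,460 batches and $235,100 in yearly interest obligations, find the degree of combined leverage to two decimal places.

3.18

At 51,460 units, contribution = 51,460 × $25.05 = $1,289,073.00.
EBIT = $1,289,073.00 − $649,000 = $640,073.00. Interest = $235,100.00, so EBIT − I = $404,973.00.
DCL = contribution ÷ (EBIT − I) = $1,289,073.00 ÷ $404,973.00 = 3.1831.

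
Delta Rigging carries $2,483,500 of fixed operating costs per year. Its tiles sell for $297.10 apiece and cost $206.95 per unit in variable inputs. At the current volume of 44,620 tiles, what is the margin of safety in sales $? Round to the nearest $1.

$5,071,934

Contribution margin per unit = $297.10 − $206.95 = $90.15. Break-even units = $2,483,500 ÷ $90.15 = 27,548.53; break-even revenue = 27,548.53 × $297.10 = $8,184,668.33.
Current sales = 44,620 × $297.10 = $13,256,602.00.
Margin of safety = $13,256,602.00 − $8,184,668.33 = $5,071,934.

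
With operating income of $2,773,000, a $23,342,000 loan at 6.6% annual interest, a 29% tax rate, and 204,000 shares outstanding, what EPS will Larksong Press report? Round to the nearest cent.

$4.29

Interest = $1,540,572.00, so EBT = $2,773,000 − $1,540,572.00 = $1,232,428.00.
Net income = $1,232,428.00 × (1 − 0.29) = $875,023.88.
EPS = $875,023.88 ÷ 204,000 = $4.29.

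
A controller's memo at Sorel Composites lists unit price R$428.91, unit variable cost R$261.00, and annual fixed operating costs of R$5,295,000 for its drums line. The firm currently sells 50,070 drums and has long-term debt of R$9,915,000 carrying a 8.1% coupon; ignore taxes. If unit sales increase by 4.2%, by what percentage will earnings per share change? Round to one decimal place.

Total contribution margin = 50,070 × R$167.91 = R$8,407,253.70.
Subtracting fixed costs: EBIT = R$8,407,253.70 − R$5,295,000 = R$3,112,253.70.
Interest = R$803,115.00, so EBIT − I = R$2,309,138.70.
DCL = total CM / (EBIT − I) = R$8,407,253.70 / R$2,309,138.70 = 3.6409.
%ΔEPS = DCL × %ΔSales = 3.6409 × +4.2% = +15.3%.

+15.3%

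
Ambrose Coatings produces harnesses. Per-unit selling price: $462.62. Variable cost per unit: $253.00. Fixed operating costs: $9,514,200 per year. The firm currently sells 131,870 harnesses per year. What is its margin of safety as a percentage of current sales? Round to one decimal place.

65.6%

Contribution margin per unit = $462.62 − $253.00 = $209.62. Break-even units = $9,514,200 ÷ $209.62 = 45,387.84; break-even revenue = 45,387.84 × $462.62 = $20,997,324.70.
Actual sales revenue = 131,870 × $462.62 = $61,005,699.40.
Margin of safety = ($61,005,699.40 − $20,997,324.70) ÷ $61,005,699.40 = 65.6%.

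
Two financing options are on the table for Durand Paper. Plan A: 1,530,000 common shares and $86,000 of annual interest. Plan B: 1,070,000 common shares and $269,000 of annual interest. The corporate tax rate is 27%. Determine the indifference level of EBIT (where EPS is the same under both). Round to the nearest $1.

$694,674

At indifference, (EBIT − 86,000)(1 − t)/1,530,000 = (EBIT − 269,000)(1 − t)/1,070,000.
The (1 − t) factor cancels: (EBIT − 86,000) × 1,070,000 = (EBIT − 269,000) × 1,530,000.
Solving, EBIT = (269,000·1,530,000 − 86,000·1,070,000) / (1,530,000 − 1,070,000) = 319,550,000,000 / 460,000 = 694,673.91.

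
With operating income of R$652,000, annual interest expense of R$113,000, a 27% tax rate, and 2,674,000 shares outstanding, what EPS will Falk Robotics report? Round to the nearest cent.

Pre-tax income = R$652,000 − R$113,000.00 = R$539,000.00.
After tax at 27%: net income = R$539,000.00 × 0.73 = R$393,470.00.
EPS = R$393,470.00 ÷ 2,674,000 = R$0.15.

R$0.15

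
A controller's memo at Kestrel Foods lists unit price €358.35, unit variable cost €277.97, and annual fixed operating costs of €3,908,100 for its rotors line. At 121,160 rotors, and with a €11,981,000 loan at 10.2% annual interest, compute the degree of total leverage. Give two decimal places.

Total contribution margin = 121,160 × €80.38 = €9,738,840.80.
Operating income = contribution − fixed costs = €9,738,840.80 − €3,908,100 = €5,830,740.80. Interest = €1,222,062.00.
DOL = €9,738,840.80 ÷ €5,830,740.80 = 1.6703; DFL = €5,830,740.80 ÷ €4,608,678.80 = 1.2652.
DCL = DOL × DFL = 1.6703 × 1.2652 = 2.1133.

2.11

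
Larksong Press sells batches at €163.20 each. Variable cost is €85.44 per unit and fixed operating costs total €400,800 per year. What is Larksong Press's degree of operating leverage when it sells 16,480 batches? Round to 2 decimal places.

1.46

Contribution at this volume is 16,480 × €77.76 = €1,281,484.80.
Subtracting fixed costs: EBIT = €1,281,484.80 − €400,800 = €880,684.80.
Degree of operating leverage = €1,281,484.80 / €880,684.80 = 1.4551.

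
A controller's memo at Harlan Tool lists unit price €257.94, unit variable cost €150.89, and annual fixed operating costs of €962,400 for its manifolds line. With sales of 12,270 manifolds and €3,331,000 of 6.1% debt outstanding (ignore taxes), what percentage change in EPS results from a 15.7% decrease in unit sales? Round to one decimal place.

-139.4%

Total contribution margin = 12,270 × €107.05 = €1,313,503.50.
Operating income = contribution − fixed costs = €1,313,503.50 − €962,400 = €351,103.50.
Interest = €203,191.00, so EBIT − I = €147,912.50.
Degree of combined leverage = contribution ÷ (EBIT − I) = €1,313,503.50 ÷ €147,912.50 = 8.8803.
%ΔEPS = DCL × %ΔSales = 8.8803 × -15.7% = -139.4%.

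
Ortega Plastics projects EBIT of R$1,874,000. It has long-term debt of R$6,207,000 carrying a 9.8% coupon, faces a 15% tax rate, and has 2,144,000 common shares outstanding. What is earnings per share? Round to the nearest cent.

R$0.50

Pre-tax income = R$1,874,000 − R$608,286.00 = R$1,265,714.00.
After tax at 15%: net income = R$1,265,714.00 × 0.85 = R$1,075,856.90.
EPS = R$1,075,856.90 ÷ 2,144,000 = R$0.50.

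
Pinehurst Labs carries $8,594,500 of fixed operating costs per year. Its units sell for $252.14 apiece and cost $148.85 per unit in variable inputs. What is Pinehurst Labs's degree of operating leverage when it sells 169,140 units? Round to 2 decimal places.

1.97

Total contribution margin = 169,140 × $103.29 = $17,470,470.60.
Subtracting fixed costs: EBIT = $17,470,470.60 − $8,594,500 = $8,875,970.60.
DOL = contribution ÷ EBIT = $17,470,470.60 ÷ $8,875,970.60 = 1.9683.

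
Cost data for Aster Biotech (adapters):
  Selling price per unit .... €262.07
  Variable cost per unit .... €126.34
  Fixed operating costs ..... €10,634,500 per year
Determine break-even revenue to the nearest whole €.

Contribution margin per unit = €262.07 − €126.34 = €135.73, a CM ratio of €135.73 ÷ €262.07 = 0.5179.
Break-even revenue = fixed costs × price ÷ CM = €10,634,500 × €262.07 ÷ €135.73 = €20,533,290.

€20,533,290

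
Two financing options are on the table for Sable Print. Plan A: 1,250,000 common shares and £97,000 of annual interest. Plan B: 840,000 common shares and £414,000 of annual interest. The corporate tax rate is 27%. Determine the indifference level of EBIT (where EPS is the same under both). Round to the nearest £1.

At indifference, (EBIT − 97,000)(1 − t)/1,250,000 = (EBIT − 414,000)(1 − t)/840,000.
Cancelling (1 − t) and cross-multiplying: 840,000·(EBIT − 97,000) = 1,250,000·(EBIT − 414,000).
Solving, EBIT = (414,000·1,250,000 − 97,000·840,000) / (1,250,000 − 840,000) = 436,020,000,000 / 410,000 = 1,063,463.41.

£1,063,463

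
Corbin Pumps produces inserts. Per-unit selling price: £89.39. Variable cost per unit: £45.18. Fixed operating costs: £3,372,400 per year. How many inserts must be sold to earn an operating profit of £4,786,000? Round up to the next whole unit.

Each unit contributes £89.39 − £45.18 = £44.21.
Units = (FC + target) / CM = (£3,372,400 + £4,786,000) / £44.21 = 184,537.43, so 184,538 inserts.

184,538 inserts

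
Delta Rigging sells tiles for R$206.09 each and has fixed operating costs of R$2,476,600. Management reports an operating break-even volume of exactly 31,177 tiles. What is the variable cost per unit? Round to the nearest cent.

At break-even, FC = Q × (P − VC), so P − VC = R$2,476,600 ÷ 31,177 = R$79.4368.
Variable cost per unit = R$206.09 − R$79.4368 = R$126.65.

R$126.65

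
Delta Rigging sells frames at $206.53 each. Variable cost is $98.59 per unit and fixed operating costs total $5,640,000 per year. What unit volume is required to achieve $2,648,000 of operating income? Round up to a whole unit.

76,784 frames

Each unit contributes $206.53 − $98.59 = $107.94.
Required volume = (fixed costs + target profit) ÷ CM = ($5,640,000 + $2,648,000) ÷ $107.94 = 76,783.40, so 76,784 frames.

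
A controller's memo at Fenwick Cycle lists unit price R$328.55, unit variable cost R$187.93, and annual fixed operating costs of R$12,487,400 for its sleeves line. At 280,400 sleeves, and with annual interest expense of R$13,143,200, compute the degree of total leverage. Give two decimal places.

2.86

Contribution at this volume is 280,400 × R$140.62 = R$39,429,848.00.
Subtracting fixed costs: EBIT = R$39,429,848.00 − R$12,487,400 = R$26,942,448.00. Interest = R$13,143,200.00, so EBIT − I = R$13,799,248.00.
Degree of total leverage = total CM / (EBIT − interest) = R$39,429,848.00 / R$13,799,248.00 = 2.8574.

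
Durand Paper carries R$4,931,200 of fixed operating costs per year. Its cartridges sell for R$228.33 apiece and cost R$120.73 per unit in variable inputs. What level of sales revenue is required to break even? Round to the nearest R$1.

R$10,464,135

CM per unit = R$228.33 − R$120.73 = R$107.60; CM ratio = R$107.60 / R$228.33 = 0.4712.
Break-even sales = FC ÷ CM ratio = R$4,931,200 × R$228.33 / R$107.60 = R$10,464,135.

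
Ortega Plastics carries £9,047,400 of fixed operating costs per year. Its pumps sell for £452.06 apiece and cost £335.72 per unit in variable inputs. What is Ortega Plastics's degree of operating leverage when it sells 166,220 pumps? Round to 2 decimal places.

1.88

Total contribution margin = 166,220 × £116.34 = £19,338,034.80.
Operating income = contribution − fixed costs = £19,338,034.80 − £9,047,400 = £10,290,634.80.
So DOL = total CM / EBIT = £19,338,034.80 / £10,290,634.80 = 1.8792.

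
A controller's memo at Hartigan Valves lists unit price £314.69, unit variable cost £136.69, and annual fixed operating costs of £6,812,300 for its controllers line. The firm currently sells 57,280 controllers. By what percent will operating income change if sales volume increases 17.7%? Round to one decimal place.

Contribution at this volume is 57,280 × £178.00 = £10,195,840.00.
EBIT = £10,195,840.00 − £6,812,300 = £3,383,540.00.
So DOL = total CM / EBIT = £10,195,840.00 / £3,383,540.00 = 3.0134.
%ΔEBIT = DOL × %ΔSales = 3.0134 × +17.7% = +53.3%.

+53.3%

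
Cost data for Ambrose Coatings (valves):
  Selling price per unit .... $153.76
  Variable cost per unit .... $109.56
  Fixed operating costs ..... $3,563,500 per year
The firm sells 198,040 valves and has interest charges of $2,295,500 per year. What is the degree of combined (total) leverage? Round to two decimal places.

3.02

Contribution at this volume is 198,040 × $44.20 = $8,753,368.00.
EBIT = $8,753,368.00 − $3,563,500 = $5,189,868.00. Interest = $2,295,500.00.
DOL = $8,753,368.00 ÷ $5,189,868.00 = 1.6866; DFL = $5,189,868.00 ÷ $2,894,368.00 = 1.7931.
DCL = DOL × DFL = 1.6866 × 1.7931 = 3.0242.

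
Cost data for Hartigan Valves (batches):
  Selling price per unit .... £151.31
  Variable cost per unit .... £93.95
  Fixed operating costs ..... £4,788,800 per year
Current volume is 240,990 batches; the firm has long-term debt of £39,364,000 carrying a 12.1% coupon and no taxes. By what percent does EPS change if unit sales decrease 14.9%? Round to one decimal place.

-48.2%

At 240,990 units, contribution = 240,990 × £57.36 = £13,823,186.40.
Operating income = contribution − fixed costs = £13,823,186.40 − £4,788,800 = £9,034,386.40.
Interest = £4,763,044.00, so EBIT − I = £4,271,342.40.
Degree of combined leverage = contribution ÷ (EBIT − I) = £13,823,186.40 ÷ £4,271,342.40 = 3.2363.
%ΔEPS = DCL × %ΔSales = 3.2363 × -14.9% = -48.2%.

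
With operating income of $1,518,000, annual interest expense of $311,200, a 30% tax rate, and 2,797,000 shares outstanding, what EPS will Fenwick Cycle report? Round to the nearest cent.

$0.30

Pre-tax income = $1,518,000 − $311,200.00 = $1,206,800.00.
After tax at 30%: net income = $1,206,800.00 × 0.70 = $844,760.00.
Per share: $844,760.00 / 2,797,000 shares = $0.30.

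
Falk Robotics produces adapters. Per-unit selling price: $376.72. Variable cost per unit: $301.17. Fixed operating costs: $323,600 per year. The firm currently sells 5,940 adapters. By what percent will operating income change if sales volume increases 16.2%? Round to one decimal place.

Total contribution margin = 5,940 × $75.55 = $448,767.00.
EBIT = $448,767.00 − $323,600 = $125,167.00.
Degree of operating leverage = $448,767.00 / $125,167.00 = 3.5853.
%ΔEBIT = DOL × %ΔSales = 3.5853 × +16.2% = +58.1%.

+58.1%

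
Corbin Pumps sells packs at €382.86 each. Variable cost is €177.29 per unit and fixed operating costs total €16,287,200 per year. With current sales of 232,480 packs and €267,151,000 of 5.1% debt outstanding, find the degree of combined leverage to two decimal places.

2.67

Contribution at this volume is 232,480 × €205.57 = €47,790,913.60.
Operating income = contribution − fixed costs = €47,790,913.60 − €16,287,200 = €31,503,713.60. Interest = €13,624,701.00.
DOL = €47,790,913.60 ÷ €31,503,713.60 = 1.5170; DFL = €31,503,713.60 ÷ €17,879,012.60 = 1.7620.
Combined leverage = 1.5170 × 1.7620 = 2.6730.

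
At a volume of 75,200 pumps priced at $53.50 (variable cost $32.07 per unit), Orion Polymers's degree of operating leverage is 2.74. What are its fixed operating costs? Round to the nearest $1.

Contribution at this volume is 75,200 × $21.43 = $1,611,536.00.
Since DOL = CM ÷ EBIT, EBIT = $1,611,536.00 ÷ 2.74 = $588,151.82.
And FC = contribution − EBIT = $1,611,536.00 − $588,151.82 = $1,023,384.

$1,023,384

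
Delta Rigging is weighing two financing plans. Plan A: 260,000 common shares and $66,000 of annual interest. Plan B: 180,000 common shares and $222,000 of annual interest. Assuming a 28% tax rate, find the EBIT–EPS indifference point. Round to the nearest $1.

$573,000

Set EPS_A = EPS_B: (EBIT − $66,000)(1 − 0.28) ÷ 260,000 = (EBIT − $222,000)(1 − 0.28) ÷ 180,000.
The (1 − t) factor cancels: (EBIT − 66,000) × 180,000 = (EBIT − 222,000) × 260,000.
Solving, EBIT = (222,000·260,000 − 66,000·180,000) / (260,000 − 180,000) = 45,840,000,000 / 80,000 = 573,000.00.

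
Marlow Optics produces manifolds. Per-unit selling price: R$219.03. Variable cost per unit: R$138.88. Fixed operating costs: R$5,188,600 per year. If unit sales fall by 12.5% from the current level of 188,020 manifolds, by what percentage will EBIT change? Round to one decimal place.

-19.1%

At 188,020 units, contribution = 188,020 × R$80.15 = R$15,069,803.00.
EBIT = R$15,069,803.00 − R$5,188,600 = R$9,881,203.00.
So DOL = total CM / EBIT = R$15,069,803.00 / R$9,881,203.00 = 1.5251.
Operating income changes by 1.5251 × -12.5% = -19.1%.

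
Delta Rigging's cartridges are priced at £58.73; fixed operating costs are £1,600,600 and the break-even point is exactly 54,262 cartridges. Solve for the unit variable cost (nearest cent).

Contribution per unit must be FC / Q = £1,600,600 / 54,262 = £29.4976.
Hence VC = price − CM = £58.73 − £29.4976 = £29.23.

£29.23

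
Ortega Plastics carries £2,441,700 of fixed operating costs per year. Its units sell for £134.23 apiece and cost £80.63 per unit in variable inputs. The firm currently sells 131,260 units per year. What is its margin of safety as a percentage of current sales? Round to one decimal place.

Contribution margin per unit = £134.23 − £80.63 = £53.60. Break-even units = £2,441,700 ÷ £53.60 = 45,554.10; break-even revenue = 45,554.10 × £134.23 = £6,114,727.44.
Current sales = 131,260 × £134.23 = £17,619,029.80.
Margin of safety = (£17,619,029.80 − £6,114,727.44) ÷ £17,619,029.80 = 65.3%.

65.3%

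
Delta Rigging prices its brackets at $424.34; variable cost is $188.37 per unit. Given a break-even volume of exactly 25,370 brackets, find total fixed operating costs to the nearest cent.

Unit CM = price − variable cost = $424.34 − $188.37 = $235.97.
Fixed costs = break-even units × CM = 25,370 × $235.97 = $5,986,558.90.

$5,986,558.90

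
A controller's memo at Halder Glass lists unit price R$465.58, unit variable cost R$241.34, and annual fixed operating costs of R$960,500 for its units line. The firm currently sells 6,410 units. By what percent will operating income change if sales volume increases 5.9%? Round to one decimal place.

Contribution at this volume is 6,410 × R$224.24 = R$1,437,378.40.
Subtracting fixed costs: EBIT = R$1,437,378.40 − R$960,500 = R$476,878.40.
Degree of operating leverage = R$1,437,378.40 / R$476,878.40 = 3.0141.
So EBIT moves 3.0141 × (+5.9%) = +17.8%.

+17.8%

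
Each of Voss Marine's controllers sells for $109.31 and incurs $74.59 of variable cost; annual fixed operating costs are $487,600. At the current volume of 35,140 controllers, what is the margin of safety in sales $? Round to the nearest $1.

$2,306,028

Each unit contributes $109.31 − $74.59 = $34.72. Break-even units = $487,600 ÷ $34.72 = 14,043.78; break-even revenue = 14,043.78 × $109.31 = $1,535,125.46.
Actual sales revenue = 35,140 × $109.31 = $3,841,153.40.
Margin of safety = $3,841,153.40 − $1,535,125.46 = $2,306,028.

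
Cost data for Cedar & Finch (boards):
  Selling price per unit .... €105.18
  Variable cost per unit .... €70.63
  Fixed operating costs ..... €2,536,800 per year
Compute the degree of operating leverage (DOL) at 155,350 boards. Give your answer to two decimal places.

At 155,350 units, contribution = 155,350 × €34.55 = €5,367,342.50.
Subtracting fixed costs: EBIT = €5,367,342.50 − €2,536,800 = €2,830,542.50.
DOL = contribution ÷ EBIT = €5,367,342.50 ÷ €2,830,542.50 = 1.8962.

1.90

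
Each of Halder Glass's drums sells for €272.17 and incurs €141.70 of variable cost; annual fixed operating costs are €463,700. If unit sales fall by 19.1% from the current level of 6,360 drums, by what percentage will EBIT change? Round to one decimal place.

-43.3%

Total contribution margin = 6,360 × €130.47 = €829,789.20.
EBIT = €829,789.20 − €463,700 = €366,089.20.
DOL = contribution ÷ EBIT = €829,789.20 ÷ €366,089.20 = 2.2666.
So EBIT moves 2.2666 × (-19.1%) = -43.3%.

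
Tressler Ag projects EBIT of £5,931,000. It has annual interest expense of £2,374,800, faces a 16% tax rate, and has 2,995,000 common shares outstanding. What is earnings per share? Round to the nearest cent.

Pre-tax income = £5,931,000 − £2,374,800.00 = £3,556,200.00.
After tax at 16%: net income = £3,556,200.00 × 0.84 = £2,987,208.00.
Per share: £2,987,208.00 / 2,995,000 shares = £1.00.

£1.00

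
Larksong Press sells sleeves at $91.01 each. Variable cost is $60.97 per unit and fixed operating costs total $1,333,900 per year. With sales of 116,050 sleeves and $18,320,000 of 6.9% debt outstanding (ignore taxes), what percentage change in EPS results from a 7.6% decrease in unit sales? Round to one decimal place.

At 116,050 units, contribution = 116,050 × $30.04 = $3,486,142.00.
EBIT = $3,486,142.00 − $1,333,900 = $2,152,242.00.
After interest of $1,264,080.00, pre-tax earnings = $888,162.00.
Degree of combined leverage = contribution ÷ (EBIT − I) = $3,486,142.00 ÷ $888,162.00 = 3.9251.
EPS therefore changes by 3.9251 × (-7.6%) = -29.8%.

-29.8%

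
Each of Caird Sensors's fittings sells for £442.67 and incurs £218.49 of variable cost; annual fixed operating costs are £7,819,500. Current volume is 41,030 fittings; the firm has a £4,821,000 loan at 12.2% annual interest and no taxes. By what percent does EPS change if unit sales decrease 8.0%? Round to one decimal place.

-93.1%

Total contribution margin = 41,030 × £224.18 = £9,198,105.40.
Operating income = contribution − fixed costs = £9,198,105.40 − £7,819,500 = £1,378,605.40.
After interest of £588,162.00, pre-tax earnings = £790,443.40.
Degree of combined leverage = contribution ÷ (EBIT − I) = £9,198,105.40 ÷ £790,443.40 = 11.6366.
EPS therefore changes by 11.6366 × (-8.0%) = -93.1%.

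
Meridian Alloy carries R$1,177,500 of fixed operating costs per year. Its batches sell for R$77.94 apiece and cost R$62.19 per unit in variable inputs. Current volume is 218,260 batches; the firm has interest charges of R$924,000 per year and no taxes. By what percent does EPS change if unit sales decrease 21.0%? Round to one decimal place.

-54.0%

Contribution at this volume is 218,260 × R$15.75 = R$3,437,595.00.
Subtracting fixed costs: EBIT = R$3,437,595.00 − R$1,177,500 = R$2,260,095.00.
After interest of R$924,000.00, pre-tax earnings = R$1,336,095.00.
Degree of combined leverage = contribution ÷ (EBIT − I) = R$3,437,595.00 ÷ R$1,336,095.00 = 2.5729.
%ΔEPS = DCL × %ΔSales = 2.5729 × -21.0% = -54.0%.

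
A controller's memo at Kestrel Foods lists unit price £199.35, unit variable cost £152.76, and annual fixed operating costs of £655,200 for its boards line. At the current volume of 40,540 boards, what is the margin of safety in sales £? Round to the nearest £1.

£5,278,169

Unit CM = price − variable cost = £199.35 − £152.76 = £46.59. Break-even units = £655,200 ÷ £46.59 = 14,063.10; break-even revenue = 14,063.10 × £199.35 = £2,803,479.72.
Actual sales revenue = 40,540 × £199.35 = £8,081,649.00.
Margin of safety = £8,081,649.00 − £2,803,479.72 = £5,278,169.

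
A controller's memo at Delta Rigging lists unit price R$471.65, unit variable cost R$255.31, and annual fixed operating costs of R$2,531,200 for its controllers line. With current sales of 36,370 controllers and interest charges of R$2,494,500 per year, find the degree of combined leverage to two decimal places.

2.77

Total contribution margin = 36,370 × R$216.34 = R$7,868,285.80.
Operating income = contribution − fixed costs = R$7,868,285.80 − R$2,531,200 = R$5,337,085.80. Interest = R$2,494,500.00, so EBIT − I = R$2,842,585.80.
Degree of total leverage = total CM / (EBIT − interest) = R$7,868,285.80 / R$2,842,585.80 = 2.7680.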